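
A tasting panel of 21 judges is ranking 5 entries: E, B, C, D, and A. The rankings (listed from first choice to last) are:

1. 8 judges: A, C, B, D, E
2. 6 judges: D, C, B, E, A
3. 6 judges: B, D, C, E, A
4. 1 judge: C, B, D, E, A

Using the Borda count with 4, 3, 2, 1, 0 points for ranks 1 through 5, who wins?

E: 8·0 + 6·1 + 6·1 + 1·1 = 13
B: 8·2 + 6·2 + 6·4 + 1·3 = 55
C: 8·3 + 6·3 + 6·2 + 1·4 = 58
D: 8·1 + 6·4 + 6·3 + 1·2 = 52
A: 8·4 + 6·0 + 6·0 + 1·0 = 32
C has the highest Borda score (58).

C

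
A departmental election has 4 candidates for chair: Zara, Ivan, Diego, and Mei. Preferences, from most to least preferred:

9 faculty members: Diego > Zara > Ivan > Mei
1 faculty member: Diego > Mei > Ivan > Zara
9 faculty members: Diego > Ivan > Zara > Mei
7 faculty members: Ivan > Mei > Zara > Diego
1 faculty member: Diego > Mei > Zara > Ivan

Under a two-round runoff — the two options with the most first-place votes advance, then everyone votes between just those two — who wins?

Diego

Round 1 first-place votes: Zara 0, Ivan 7, Diego 20, Mei 0.
Diego and Ivan advance.
Runoff: Diego is preferred to Ivan by 20 voters; Ivan by 7.
Diego wins the runoff.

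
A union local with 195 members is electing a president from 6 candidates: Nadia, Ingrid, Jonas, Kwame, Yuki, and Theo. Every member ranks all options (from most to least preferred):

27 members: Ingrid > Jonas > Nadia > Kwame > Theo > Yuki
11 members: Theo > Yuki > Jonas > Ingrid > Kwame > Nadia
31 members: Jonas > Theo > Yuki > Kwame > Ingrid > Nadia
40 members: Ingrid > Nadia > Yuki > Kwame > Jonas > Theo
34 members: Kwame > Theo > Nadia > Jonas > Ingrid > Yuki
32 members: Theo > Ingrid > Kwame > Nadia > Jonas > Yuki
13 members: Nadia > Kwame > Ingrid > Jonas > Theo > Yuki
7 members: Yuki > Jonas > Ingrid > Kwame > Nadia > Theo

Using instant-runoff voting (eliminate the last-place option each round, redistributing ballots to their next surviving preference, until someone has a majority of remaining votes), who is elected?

Theo

Round 1: Nadia 13, Ingrid 67, Jonas 31, Kwame 34, Yuki 7, Theo 43. Eliminate Yuki.
Round 2: Nadia 13, Ingrid 67, Jonas 38, Kwame 34, Theo 43. Eliminate Nadia.
Round 3: Ingrid 67, Jonas 38, Kwame 47, Theo 43. Eliminate Jonas.
Round 4: Ingrid 74, Kwame 47, Theo 74. Eliminate Kwame.
Round 5: Ingrid 87, Theo 108. Theo has a majority.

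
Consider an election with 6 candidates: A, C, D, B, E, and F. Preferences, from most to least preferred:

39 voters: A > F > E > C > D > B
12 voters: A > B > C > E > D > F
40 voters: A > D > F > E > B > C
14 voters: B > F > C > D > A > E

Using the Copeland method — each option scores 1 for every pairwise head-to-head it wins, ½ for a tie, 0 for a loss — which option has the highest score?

A: beats C, D, B, E, and F → score 5.
C: beats D; loses to A, B, E, and F → score 1.
D: beats B and E; loses to A, C, and F → score 2.
B: beats C; loses to A, D, E, and F → score 1.
E: beats C and B; loses to A, D, and F → score 2.
F: beats C, D, B, and E; loses to A → score 4.
A has the best pairwise record.

A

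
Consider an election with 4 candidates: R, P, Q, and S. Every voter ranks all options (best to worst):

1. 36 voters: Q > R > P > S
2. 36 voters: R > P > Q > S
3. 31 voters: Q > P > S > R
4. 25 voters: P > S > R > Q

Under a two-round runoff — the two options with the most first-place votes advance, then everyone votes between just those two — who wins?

Q

Round 1 first-place votes: R 36, P 25, Q 67, S 0.
Q and R advance.
Runoff: Q is preferred to R by 67 voters; R by 61.
Q wins the runoff.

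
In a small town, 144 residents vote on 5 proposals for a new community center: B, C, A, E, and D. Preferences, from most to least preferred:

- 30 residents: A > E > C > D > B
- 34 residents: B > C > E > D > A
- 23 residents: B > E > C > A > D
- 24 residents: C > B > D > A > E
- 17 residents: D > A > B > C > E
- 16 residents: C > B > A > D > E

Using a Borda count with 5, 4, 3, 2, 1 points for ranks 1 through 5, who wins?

B: 30·1 + 34·5 + 23·5 + 24·4 + 17·3 + 16·4 = 526
C: 30·3 + 34·4 + 23·3 + 24·5 + 17·2 + 16·5 = 529
A: 30·5 + 34·1 + 23·2 + 24·2 + 17·4 + 16·3 = 394
E: 30·4 + 34·3 + 23·4 + 24·1 + 17·1 + 16·1 = 371
D: 30·2 + 34·2 + 23·1 + 24·3 + 17·5 + 16·2 = 340
C has the highest Borda score (529).

C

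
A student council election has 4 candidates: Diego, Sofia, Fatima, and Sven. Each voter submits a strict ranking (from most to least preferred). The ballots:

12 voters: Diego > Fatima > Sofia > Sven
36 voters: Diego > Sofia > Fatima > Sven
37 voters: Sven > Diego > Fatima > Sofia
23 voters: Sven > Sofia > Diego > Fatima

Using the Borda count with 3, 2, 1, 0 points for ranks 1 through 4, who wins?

Diego: 12·3 + 36·3 + 37·2 + 23·1 = 241
Sofia: 12·1 + 36·2 + 37·0 + 23·2 = 130
Fatima: 12·2 + 36·1 + 37·1 + 23·0 = 97
Sven: 12·0 + 36·0 + 37·3 + 23·3 = 180
Diego has the highest Borda score (241).

Diego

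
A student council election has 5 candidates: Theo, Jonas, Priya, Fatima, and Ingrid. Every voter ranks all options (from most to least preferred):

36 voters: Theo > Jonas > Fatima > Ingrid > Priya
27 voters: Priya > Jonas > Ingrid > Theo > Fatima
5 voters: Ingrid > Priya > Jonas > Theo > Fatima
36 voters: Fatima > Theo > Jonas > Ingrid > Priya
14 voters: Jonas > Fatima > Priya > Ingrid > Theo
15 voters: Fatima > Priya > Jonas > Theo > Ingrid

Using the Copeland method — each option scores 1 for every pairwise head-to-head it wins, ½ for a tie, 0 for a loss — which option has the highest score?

Theo

Theo: beats Jonas, Priya, Fatima, and Ingrid → score 4.
Jonas: beats Priya, Fatima, and Ingrid; loses to Theo → score 3.
Priya: loses to Theo, Jonas, Fatima, and Ingrid → score 0.
Fatima: beats Priya and Ingrid; loses to Theo and Jonas → score 2.
Ingrid: beats Priya; loses to Theo, Jonas, and Fatima → score 1.
Theo has the best pairwise record.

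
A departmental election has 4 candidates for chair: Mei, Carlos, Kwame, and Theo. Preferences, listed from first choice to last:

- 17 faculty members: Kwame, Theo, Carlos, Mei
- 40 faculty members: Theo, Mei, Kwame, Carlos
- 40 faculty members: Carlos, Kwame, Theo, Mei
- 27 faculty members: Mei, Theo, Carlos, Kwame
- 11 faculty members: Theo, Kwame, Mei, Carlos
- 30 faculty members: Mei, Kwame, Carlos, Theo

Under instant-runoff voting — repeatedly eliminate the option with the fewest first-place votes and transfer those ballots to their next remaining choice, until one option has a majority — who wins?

Theo

Round 1: Mei 57, Carlos 40, Kwame 17, Theo 51. Eliminate Kwame.
Round 2: Mei 57, Carlos 40, Theo 68. Eliminate Carlos.
Round 3: Mei 57, Theo 108. Theo has a majority.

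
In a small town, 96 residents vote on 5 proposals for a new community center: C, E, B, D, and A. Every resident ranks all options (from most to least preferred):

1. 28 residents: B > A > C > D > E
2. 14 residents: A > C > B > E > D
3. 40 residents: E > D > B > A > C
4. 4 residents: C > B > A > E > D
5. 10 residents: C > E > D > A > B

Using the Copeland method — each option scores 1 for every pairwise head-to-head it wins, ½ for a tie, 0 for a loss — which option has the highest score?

C: beats E and D; loses to B and A → score 2.
E: beats B, D, and A; loses to C → score 3.
B: beats C and A; loses to E and D → score 2.
D: beats B and A; loses to C and E → score 2.
A: beats C; loses to E, B, and D → score 1.
E has the best pairwise record.

E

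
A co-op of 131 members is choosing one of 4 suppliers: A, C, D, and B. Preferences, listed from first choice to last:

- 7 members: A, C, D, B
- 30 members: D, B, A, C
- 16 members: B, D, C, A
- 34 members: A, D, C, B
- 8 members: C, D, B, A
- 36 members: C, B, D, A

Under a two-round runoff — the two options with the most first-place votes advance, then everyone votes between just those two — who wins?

A

Round 1 first-place votes: A 41, C 44, D 30, B 16.
C and A advance.
Runoff: C is preferred to A by 60 voters; A by 71.
A wins the runoff.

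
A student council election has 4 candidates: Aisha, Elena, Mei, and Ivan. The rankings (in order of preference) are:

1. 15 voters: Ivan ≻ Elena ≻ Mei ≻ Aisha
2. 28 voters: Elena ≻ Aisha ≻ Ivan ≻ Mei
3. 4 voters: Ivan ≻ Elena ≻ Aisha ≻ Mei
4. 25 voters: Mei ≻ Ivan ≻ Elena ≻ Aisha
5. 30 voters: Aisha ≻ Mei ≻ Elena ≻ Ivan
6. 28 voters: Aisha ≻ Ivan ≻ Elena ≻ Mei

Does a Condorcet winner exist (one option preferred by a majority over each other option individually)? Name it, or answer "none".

Checking pairwise contests:
Elena beats Aisha 72–58.
Ivan beats Elena 72–58.
Aisha beats Mei 90–40.
Aisha beats Ivan 86–44.
Every option loses at least one head-to-head, so there is no Condorcet winner.

none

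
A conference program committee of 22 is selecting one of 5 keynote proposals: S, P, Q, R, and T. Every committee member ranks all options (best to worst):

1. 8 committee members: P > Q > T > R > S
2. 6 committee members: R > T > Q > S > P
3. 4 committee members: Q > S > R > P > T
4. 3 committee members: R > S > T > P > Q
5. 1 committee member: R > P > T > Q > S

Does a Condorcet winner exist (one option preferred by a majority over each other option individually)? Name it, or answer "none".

none

Checking pairwise contests:
Q beats S 19–3.
S beats P 13–9.
P beats Q 12–10.
Q beats R 12–10.
P beats T 13–9.
Every option loses at least one head-to-head, so there is no Condorcet winner.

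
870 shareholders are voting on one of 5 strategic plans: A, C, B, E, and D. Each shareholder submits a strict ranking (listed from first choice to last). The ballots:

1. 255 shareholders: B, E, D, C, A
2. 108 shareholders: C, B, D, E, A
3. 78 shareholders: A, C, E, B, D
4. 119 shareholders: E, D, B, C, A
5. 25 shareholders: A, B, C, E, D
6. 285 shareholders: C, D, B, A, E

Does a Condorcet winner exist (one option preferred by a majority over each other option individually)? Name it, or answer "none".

C

C vs A: 767–103 for C.
C vs B: 471–399 for C.
C vs E: 496–374 for C.
C vs D: 496–374 for C.
C beats every other option head-to-head.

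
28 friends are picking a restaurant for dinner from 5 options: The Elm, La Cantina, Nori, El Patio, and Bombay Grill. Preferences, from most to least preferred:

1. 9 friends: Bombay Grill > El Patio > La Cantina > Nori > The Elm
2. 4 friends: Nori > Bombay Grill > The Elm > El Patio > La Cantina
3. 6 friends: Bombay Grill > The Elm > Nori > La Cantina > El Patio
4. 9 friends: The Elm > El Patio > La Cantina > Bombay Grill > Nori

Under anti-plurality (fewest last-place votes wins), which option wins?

Last-place votes: The Elm 9, La Cantina 4, Nori 9, El Patio 6, Bombay Grill 0.
Bombay Grill is ranked last by the fewest voters, so Bombay Grill wins.

Bombay Grill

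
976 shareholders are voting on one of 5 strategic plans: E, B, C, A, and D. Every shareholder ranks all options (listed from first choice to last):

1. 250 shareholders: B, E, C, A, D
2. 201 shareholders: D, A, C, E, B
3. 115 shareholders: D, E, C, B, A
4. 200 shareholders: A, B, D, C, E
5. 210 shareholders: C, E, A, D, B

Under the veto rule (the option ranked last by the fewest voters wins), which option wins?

Last-place votes: E 200, B 411, C 0, A 115, D 250.
C is ranked last by the fewest voters, so C wins.

C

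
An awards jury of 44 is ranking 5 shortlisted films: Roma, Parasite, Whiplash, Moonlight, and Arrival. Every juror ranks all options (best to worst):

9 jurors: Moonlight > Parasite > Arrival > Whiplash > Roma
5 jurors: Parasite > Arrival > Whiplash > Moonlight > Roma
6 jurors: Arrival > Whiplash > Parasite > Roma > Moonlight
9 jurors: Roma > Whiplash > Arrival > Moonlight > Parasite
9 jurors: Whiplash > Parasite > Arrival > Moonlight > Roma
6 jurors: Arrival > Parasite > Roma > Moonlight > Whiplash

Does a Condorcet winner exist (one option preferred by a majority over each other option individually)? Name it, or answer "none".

none

Checking pairwise contests:
Parasite beats Roma 35–9.
Whiplash beats Parasite 24–20.
Arrival beats Whiplash 26–18.
Parasite beats Moonlight 26–18.
Parasite beats Arrival 23–21.
Every option loses at least one head-to-head, so there is no Condorcet winner.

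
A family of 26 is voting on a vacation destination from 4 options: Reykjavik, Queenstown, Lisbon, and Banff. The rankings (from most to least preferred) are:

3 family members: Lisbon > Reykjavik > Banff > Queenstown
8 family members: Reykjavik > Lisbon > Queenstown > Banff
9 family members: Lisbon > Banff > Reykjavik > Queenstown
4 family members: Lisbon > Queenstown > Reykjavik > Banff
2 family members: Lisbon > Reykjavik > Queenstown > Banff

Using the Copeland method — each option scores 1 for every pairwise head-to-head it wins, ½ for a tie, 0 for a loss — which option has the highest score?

Reykjavik: beats Queenstown and Banff; loses to Lisbon → score 2.
Queenstown: beats Banff; loses to Reykjavik and Lisbon → score 1.
Lisbon: beats Reykjavik, Queenstown, and Banff → score 3.
Banff: loses to Reykjavik, Queenstown, and Lisbon → score 0.
Lisbon has the best pairwise record.

Lisbon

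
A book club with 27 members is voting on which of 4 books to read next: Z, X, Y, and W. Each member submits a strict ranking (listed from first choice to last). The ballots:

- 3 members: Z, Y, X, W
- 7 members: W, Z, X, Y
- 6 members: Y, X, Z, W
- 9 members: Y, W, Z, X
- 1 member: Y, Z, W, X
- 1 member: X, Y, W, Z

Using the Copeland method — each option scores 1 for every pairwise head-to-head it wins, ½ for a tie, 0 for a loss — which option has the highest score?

Y

Z: beats X; loses to Y and W → score 1.
X: loses to Z, Y, and W → score 0.
Y: beats Z, X, and W → score 3.
W: beats Z and X; loses to Y → score 2.
Y has the best pairwise record.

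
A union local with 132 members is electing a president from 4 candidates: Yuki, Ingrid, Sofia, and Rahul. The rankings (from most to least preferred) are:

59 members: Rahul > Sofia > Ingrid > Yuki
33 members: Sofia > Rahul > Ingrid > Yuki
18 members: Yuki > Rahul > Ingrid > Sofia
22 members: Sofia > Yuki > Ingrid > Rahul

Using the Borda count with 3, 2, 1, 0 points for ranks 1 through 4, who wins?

Yuki: 59·0 + 33·0 + 18·3 + 22·2 = 98
Ingrid: 59·1 + 33·1 + 18·1 + 22·1 = 132
Sofia: 59·2 + 33·3 + 18·0 + 22·3 = 283
Rahul: 59·3 + 33·2 + 18·2 + 22·0 = 279
Sofia has the highest Borda score (283).

Sofia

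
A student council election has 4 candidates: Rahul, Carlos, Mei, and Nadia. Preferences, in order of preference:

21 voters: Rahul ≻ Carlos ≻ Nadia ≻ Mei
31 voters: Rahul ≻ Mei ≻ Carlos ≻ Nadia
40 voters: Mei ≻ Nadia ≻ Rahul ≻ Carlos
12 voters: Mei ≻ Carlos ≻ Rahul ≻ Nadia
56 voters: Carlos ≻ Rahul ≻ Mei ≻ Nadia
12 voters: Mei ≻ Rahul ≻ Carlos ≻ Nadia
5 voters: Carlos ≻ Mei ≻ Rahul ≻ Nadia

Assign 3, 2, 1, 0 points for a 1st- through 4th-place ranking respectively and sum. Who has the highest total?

Rahul: 21·3 + 31·3 + 40·1 + 12·1 + 56·2 + 12·2 + 5·1 = 349
Carlos: 21·2 + 31·1 + 40·0 + 12·2 + 56·3 + 12·1 + 5·3 = 292
Mei: 21·0 + 31·2 + 40·3 + 12·3 + 56·1 + 12·3 + 5·2 = 320
Nadia: 21·1 + 31·0 + 40·2 + 12·0 + 56·0 + 12·0 + 5·0 = 101
Rahul has the highest Borda score (349).

Rahul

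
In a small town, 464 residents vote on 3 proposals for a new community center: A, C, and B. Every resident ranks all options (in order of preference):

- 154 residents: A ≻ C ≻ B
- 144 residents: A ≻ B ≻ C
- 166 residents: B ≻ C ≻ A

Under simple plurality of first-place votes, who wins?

A

First-place votes: A 298, C 0, B 166.
A has the most first-place votes.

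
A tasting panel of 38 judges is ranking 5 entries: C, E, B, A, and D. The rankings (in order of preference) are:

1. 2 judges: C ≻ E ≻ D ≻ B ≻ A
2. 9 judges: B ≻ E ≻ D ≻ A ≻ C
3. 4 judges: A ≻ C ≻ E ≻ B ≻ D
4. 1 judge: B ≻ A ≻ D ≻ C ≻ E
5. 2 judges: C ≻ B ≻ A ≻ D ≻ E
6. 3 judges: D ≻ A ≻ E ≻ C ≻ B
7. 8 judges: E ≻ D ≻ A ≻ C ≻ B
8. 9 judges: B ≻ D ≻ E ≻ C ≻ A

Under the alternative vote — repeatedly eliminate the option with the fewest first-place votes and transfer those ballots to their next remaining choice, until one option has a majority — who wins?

B

Round 1: C 4, E 8, B 19, A 4, D 3. Eliminate D.
Round 2: C 4, E 8, B 19, A 7. Eliminate C.
Round 3: E 10, B 21, A 7. B has a majority.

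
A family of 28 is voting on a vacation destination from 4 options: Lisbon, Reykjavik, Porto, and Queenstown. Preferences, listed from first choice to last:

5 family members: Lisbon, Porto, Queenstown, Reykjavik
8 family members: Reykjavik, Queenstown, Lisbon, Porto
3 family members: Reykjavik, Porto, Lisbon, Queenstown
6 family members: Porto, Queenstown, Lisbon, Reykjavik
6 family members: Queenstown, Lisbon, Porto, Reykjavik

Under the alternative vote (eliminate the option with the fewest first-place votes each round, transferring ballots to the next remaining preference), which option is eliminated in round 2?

Queenstown

Round 1: Lisbon 5, Reykjavik 11, Porto 6, Queenstown 6. Eliminate Lisbon.
Round 2: Reykjavik 11, Porto 11, Queenstown 6. Eliminate Queenstown.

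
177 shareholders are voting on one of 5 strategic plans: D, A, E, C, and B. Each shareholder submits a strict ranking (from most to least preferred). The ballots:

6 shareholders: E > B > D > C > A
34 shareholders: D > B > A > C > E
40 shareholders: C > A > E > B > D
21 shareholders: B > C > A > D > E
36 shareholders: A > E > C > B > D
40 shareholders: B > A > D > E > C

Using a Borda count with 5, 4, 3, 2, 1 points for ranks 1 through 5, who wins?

A

D: 6·3 + 34·5 + 40·1 + 21·2 + 36·1 + 40·3 = 426
A: 6·1 + 34·3 + 40·4 + 21·3 + 36·5 + 40·4 = 671
E: 6·5 + 34·1 + 40·3 + 21·1 + 36·4 + 40·2 = 429
C: 6·2 + 34·2 + 40·5 + 21·4 + 36·3 + 40·1 = 512
B: 6·4 + 34·4 + 40·2 + 21·5 + 36·2 + 40·5 = 617
A has the highest Borda score (671).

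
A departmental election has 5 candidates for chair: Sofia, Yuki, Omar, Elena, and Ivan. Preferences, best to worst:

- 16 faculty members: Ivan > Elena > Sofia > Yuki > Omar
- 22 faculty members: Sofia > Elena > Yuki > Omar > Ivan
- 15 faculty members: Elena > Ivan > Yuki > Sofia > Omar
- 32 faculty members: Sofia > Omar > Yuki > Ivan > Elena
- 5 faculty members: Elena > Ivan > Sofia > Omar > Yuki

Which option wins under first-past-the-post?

Sofia

First-place votes: Sofia 54, Yuki 0, Omar 0, Elena 20, Ivan 16.
Sofia has the most first-place votes.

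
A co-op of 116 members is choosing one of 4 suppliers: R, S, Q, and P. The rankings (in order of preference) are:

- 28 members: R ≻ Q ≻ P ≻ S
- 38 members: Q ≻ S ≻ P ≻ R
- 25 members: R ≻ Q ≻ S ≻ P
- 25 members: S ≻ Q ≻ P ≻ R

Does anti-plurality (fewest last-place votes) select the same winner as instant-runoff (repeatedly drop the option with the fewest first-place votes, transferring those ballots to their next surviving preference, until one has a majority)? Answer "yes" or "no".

Anti-plurality — last-place votes: R 63, S 28, Q 0, P 25. Winner: Q.
Instant-runoff — R1 R 53, S 25, Q 38, P 0 (P out); R2 R 53, S 25, Q 38 (S out); R3 R 53, Q 63 (Q winner). Winner: Q.
The two methods agree.

yes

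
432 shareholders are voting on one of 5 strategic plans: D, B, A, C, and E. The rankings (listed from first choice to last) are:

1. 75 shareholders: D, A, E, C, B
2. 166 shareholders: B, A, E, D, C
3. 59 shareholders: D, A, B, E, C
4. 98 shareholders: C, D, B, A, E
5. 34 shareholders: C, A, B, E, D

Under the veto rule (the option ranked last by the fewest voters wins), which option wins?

A

Last-place votes: D 34, B 75, A 0, C 225, E 98.
A is ranked last by the fewest voters, so A wins.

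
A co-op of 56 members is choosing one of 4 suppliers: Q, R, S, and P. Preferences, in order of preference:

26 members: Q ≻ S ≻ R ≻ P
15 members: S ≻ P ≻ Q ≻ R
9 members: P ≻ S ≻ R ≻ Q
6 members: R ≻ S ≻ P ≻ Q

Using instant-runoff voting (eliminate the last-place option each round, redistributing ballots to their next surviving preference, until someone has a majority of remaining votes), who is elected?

S

Round 1: Q 26, R 6, S 15, P 9. Eliminate R.
Round 2: Q 26, S 21, P 9. Eliminate P.
Round 3: Q 26, S 30. S has a majority.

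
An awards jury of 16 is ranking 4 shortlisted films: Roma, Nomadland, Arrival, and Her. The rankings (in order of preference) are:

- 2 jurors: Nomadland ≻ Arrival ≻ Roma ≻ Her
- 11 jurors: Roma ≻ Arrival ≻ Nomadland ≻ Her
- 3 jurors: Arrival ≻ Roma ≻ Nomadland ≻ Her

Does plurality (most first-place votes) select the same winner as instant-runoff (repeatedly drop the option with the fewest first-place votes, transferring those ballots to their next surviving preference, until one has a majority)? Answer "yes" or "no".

Plurality — first-place votes: Roma 11, Nomadland 2, Arrival 3, Her 0. Winner: Roma.
Instant-runoff — R1 Roma 11, Nomadland 2, Arrival 3, Her 0 (Roma winner). Winner: Roma.
The two methods agree.

yes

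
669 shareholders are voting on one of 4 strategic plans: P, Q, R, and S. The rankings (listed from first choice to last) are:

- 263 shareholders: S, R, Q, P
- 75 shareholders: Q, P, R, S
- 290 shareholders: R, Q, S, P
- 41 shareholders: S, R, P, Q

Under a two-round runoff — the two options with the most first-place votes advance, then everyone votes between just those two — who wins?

Round 1 first-place votes: P 0, Q 75, R 290, S 304.
S and R advance.
Runoff: S is preferred to R by 304 voters; R by 365.
R wins the runoff.

R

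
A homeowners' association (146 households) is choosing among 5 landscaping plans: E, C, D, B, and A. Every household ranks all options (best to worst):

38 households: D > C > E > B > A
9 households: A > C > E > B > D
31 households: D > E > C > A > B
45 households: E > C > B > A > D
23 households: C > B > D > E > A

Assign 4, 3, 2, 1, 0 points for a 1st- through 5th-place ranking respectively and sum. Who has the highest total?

C

E: 38·2 + 9·2 + 31·3 + 45·4 + 23·1 = 390
C: 38·3 + 9·3 + 31·2 + 45·3 + 23·4 = 430
D: 38·4 + 9·0 + 31·4 + 45·0 + 23·2 = 322
B: 38·1 + 9·1 + 31·0 + 45·2 + 23·3 = 206
A: 38·0 + 9·4 + 31·1 + 45·1 + 23·0 = 112
C has the highest Borda score (430).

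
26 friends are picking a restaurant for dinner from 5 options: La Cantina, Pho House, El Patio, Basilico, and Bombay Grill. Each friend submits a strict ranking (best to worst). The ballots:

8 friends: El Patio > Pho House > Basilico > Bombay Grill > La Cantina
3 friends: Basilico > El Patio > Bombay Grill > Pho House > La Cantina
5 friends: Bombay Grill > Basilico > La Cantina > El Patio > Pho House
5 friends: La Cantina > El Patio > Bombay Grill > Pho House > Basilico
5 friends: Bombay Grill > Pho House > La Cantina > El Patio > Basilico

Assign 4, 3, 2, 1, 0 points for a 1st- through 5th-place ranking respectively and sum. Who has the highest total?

El Patio

La Cantina: 8·0 + 3·0 + 5·2 + 5·4 + 5·2 = 40
Pho House: 8·3 + 3·1 + 5·0 + 5·1 + 5·3 = 47
El Patio: 8·4 + 3·3 + 5·1 + 5·3 + 5·1 = 66
Basilico: 8·2 + 3·4 + 5·3 + 5·0 + 5·0 = 43
Bombay Grill: 8·1 + 3·2 + 5·4 + 5·2 + 5·4 = 64
El Patio has the highest Borda score (66).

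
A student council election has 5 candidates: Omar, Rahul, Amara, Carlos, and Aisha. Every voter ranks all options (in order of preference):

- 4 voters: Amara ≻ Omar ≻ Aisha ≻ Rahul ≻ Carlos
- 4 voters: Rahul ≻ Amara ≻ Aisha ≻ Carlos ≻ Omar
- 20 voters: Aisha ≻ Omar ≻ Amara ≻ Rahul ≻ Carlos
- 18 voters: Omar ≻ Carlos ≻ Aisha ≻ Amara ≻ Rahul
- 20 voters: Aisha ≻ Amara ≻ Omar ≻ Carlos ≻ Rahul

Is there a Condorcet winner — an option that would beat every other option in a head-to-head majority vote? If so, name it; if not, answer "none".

Aisha

Aisha vs Omar: 44–22 for Aisha.
Aisha vs Rahul: 62–4 for Aisha.
Aisha vs Amara: 58–8 for Aisha.
Aisha vs Carlos: 48–18 for Aisha.
Aisha beats every other option head-to-head.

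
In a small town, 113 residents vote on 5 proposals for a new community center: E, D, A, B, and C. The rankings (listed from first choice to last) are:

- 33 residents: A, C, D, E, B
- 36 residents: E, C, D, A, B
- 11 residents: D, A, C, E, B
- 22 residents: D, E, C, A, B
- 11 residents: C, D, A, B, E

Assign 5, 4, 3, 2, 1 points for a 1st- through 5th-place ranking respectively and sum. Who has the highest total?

E: 33·2 + 36·5 + 11·2 + 22·4 + 11·1 = 367
D: 33·3 + 36·3 + 11·5 + 22·5 + 11·4 = 416
A: 33·5 + 36·2 + 11·4 + 22·2 + 11·3 = 358
B: 33·1 + 36·1 + 11·1 + 22·1 + 11·2 = 124
C: 33·4 + 36·4 + 11·3 + 22·3 + 11·5 = 430
C has the highest Borda score (430).

C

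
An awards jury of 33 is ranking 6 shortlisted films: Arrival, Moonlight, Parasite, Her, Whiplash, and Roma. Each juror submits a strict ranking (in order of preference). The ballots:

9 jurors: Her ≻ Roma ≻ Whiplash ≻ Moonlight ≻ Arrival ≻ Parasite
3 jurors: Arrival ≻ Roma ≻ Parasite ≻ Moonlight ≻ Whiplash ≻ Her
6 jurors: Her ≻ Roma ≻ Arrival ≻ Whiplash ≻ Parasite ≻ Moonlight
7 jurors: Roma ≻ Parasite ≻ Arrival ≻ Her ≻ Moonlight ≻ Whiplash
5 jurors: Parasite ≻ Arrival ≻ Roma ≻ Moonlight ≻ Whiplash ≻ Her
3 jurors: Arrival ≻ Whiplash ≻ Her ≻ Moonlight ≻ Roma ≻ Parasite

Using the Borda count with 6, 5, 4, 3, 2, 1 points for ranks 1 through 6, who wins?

Roma

Arrival: 9·2 + 3·6 + 6·4 + 7·4 + 5·5 + 3·6 = 131
Moonlight: 9·3 + 3·3 + 6·1 + 7·2 + 5·3 + 3·3 = 80
Parasite: 9·1 + 3·4 + 6·2 + 7·5 + 5·6 + 3·1 = 101
Her: 9·6 + 3·1 + 6·6 + 7·3 + 5·1 + 3·4 = 131
Whiplash: 9·4 + 3·2 + 6·3 + 7·1 + 5·2 + 3·5 = 92
Roma: 9·5 + 3·5 + 6·5 + 7·6 + 5·4 + 3·2 = 158
Roma has the highest Borda score (158).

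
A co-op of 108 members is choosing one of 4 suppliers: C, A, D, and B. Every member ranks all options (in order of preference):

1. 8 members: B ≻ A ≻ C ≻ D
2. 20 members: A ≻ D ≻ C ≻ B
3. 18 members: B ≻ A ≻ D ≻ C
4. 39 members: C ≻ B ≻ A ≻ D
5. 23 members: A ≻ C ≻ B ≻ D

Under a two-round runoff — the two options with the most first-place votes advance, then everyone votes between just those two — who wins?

Round 1 first-place votes: C 39, A 43, D 0, B 26.
A and C advance.
Runoff: A is preferred to C by 69 voters; C by 39.
A wins the runoff.

A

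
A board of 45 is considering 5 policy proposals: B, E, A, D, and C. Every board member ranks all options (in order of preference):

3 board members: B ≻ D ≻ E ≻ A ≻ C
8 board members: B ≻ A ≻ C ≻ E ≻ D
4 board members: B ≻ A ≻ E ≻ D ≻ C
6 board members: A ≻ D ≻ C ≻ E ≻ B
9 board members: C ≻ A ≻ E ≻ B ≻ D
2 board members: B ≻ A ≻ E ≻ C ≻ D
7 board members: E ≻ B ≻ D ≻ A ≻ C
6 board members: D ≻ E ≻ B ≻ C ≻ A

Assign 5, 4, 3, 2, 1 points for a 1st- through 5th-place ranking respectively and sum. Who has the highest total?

B

B: 3·5 + 8·5 + 4·5 + 6·1 + 9·2 + 2·5 + 7·4 + 6·3 = 155
E: 3·3 + 8·2 + 4·3 + 6·2 + 9·3 + 2·3 + 7·5 + 6·4 = 141
A: 3·2 + 8·4 + 4·4 + 6·5 + 9·4 + 2·4 + 7·2 + 6·1 = 148
D: 3·4 + 8·1 + 4·2 + 6·4 + 9·1 + 2·1 + 7·3 + 6·5 = 114
C: 3·1 + 8·3 + 4·1 + 6·3 + 9·5 + 2·2 + 7·1 + 6·2 = 117
B has the highest Borda score (155).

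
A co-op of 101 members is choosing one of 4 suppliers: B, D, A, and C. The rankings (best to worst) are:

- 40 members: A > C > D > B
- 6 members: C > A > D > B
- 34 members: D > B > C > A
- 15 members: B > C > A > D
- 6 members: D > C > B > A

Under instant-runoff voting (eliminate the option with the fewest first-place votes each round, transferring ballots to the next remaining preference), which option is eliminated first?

Round 1: B 15, D 40, A 40, C 6. Eliminate C.

C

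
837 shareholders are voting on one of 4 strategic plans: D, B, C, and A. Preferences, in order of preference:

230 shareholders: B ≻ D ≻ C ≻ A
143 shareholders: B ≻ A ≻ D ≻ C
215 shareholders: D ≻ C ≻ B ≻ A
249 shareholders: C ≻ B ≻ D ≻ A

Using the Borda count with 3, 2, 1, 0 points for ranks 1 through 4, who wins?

D: 230·2 + 143·1 + 215·3 + 249·1 = 1497
B: 230·3 + 143·3 + 215·1 + 249·2 = 1832
C: 230·1 + 143·0 + 215·2 + 249·3 = 1407
A: 230·0 + 143·2 + 215·0 + 249·0 = 286
B has the highest Borda score (1832).

B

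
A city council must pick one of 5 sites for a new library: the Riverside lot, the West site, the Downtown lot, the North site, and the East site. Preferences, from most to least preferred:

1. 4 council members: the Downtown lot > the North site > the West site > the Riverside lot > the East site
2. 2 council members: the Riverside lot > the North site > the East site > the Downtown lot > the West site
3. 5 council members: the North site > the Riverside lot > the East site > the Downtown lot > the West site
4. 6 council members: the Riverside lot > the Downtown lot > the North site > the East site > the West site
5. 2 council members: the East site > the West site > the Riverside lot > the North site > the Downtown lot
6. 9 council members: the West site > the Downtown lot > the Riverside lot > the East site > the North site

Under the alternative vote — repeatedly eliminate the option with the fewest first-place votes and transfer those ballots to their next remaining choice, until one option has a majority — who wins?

the North site

Round 1: the Riverside lot 8, the West site 9, the Downtown lot 4, the North site 5, the East site 2. Eliminate the East site.
Round 2: the Riverside lot 8, the West site 11, the Downtown lot 4, the North site 5. Eliminate the Downtown lot.
Round 3: the Riverside lot 8, the West site 11, the North site 9. Eliminate the Riverside lot.
Round 4: the West site 11, the North site 17. The North site has a majority.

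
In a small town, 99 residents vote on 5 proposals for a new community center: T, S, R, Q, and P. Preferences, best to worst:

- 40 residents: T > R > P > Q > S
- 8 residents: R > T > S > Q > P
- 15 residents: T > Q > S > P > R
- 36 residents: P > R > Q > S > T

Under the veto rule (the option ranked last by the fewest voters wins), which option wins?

Q

Last-place votes: T 36, S 40, R 15, Q 0, P 8.
Q is ranked last by the fewest voters, so Q wins.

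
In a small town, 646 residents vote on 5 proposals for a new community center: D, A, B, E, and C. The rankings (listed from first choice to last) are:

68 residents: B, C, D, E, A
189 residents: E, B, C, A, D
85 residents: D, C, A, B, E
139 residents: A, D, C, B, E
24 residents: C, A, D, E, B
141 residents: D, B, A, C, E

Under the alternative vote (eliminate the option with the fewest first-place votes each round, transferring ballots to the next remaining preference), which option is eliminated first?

C

Round 1: D 226, A 139, B 68, E 189, C 24. Eliminate C.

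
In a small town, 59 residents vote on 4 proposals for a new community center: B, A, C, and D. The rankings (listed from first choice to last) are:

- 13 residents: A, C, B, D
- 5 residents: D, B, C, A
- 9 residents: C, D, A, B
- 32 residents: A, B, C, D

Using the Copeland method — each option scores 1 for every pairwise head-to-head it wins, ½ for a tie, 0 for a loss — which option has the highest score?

A

B: beats C and D; loses to A → score 2.
A: beats B, C, and D → score 3.
C: beats D; loses to B and A → score 1.
D: loses to B, A, and C → score 0.
A has the best pairwise record.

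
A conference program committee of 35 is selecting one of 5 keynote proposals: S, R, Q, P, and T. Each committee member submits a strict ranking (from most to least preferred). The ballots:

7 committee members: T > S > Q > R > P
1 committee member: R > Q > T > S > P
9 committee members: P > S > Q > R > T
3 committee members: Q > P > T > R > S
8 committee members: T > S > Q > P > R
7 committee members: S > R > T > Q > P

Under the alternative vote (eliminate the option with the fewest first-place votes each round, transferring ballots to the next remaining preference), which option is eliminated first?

R

Round 1: S 7, R 1, Q 3, P 9, T 15. Eliminate R.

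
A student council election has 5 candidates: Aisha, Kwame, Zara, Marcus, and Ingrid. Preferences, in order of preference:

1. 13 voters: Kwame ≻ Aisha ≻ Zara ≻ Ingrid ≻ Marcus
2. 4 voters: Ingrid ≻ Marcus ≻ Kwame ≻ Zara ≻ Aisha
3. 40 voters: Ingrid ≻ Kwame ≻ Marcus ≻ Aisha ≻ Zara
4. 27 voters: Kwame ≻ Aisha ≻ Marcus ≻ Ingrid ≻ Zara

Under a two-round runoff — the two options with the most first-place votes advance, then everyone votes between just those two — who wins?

Round 1 first-place votes: Aisha 0, Kwame 40, Zara 0, Marcus 0, Ingrid 44.
Ingrid and Kwame advance.
Runoff: Ingrid is preferred to Kwame by 44 voters; Kwame by 40.
Ingrid wins the runoff.

Ingrid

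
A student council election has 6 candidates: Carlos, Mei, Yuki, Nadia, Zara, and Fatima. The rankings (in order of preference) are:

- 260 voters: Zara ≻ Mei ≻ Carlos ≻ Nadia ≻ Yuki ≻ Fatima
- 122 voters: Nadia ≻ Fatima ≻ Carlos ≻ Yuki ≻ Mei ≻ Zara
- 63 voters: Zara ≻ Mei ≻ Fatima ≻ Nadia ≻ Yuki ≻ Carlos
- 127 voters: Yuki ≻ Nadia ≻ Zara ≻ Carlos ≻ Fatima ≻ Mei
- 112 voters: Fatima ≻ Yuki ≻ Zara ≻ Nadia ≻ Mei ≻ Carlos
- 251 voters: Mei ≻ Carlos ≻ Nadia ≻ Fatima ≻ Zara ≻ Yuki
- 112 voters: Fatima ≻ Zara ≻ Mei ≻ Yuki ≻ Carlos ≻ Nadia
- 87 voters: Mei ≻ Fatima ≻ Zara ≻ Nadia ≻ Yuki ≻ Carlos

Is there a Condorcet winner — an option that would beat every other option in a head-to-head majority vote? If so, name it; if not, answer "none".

Checking pairwise contests:
Mei beats Carlos 885–249.
Zara beats Mei 674–460.
Carlos beats Yuki 633–501.
Carlos beats Nadia 623–511.
Fatima beats Zara 684–450.
Carlos beats Fatima 638–496.
Every option loses at least one head-to-head, so there is no Condorcet winner.

none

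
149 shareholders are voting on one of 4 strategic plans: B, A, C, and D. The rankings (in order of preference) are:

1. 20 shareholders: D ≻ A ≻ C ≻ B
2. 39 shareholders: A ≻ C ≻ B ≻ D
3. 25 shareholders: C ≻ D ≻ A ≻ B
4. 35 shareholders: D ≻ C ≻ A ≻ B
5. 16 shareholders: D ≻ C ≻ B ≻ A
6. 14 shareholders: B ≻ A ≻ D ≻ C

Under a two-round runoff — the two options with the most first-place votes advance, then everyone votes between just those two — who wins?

D

Round 1 first-place votes: B 14, A 39, C 25, D 71.
D and A advance.
Runoff: D is preferred to A by 96 voters; A by 53.
D wins the runoff.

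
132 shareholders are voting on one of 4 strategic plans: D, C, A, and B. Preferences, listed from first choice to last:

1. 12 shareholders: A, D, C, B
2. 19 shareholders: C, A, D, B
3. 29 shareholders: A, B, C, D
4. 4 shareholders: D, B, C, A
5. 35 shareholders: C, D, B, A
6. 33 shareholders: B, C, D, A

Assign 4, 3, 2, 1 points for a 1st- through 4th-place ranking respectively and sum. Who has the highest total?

C

D: 12·3 + 19·2 + 29·1 + 4·4 + 35·3 + 33·2 = 290
C: 12·2 + 19·4 + 29·2 + 4·2 + 35·4 + 33·3 = 405
A: 12·4 + 19·3 + 29·4 + 4·1 + 35·1 + 33·1 = 293
B: 12·1 + 19·1 + 29·3 + 4·3 + 35·2 + 33·4 = 332
C has the highest Borda score (405).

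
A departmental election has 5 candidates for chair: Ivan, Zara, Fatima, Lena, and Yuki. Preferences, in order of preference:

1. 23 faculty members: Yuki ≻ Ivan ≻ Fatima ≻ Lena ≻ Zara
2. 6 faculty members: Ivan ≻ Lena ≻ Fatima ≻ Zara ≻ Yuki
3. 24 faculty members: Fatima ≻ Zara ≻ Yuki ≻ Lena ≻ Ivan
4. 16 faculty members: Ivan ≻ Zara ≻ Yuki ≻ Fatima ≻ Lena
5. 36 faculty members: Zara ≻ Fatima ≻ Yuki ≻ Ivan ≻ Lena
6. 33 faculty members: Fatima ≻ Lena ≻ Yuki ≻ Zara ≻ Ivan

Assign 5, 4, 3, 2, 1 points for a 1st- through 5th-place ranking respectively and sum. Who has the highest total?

Ivan: 23·4 + 6·5 + 24·1 + 16·5 + 36·2 + 33·1 = 331
Zara: 23·1 + 6·2 + 24·4 + 16·4 + 36·5 + 33·2 = 441
Fatima: 23·3 + 6·3 + 24·5 + 16·2 + 36·4 + 33·5 = 548
Lena: 23·2 + 6·4 + 24·2 + 16·1 + 36·1 + 33·4 = 302
Yuki: 23·5 + 6·1 + 24·3 + 16·3 + 36·3 + 33·3 = 448
Fatima has the highest Borda score (548).

Fatima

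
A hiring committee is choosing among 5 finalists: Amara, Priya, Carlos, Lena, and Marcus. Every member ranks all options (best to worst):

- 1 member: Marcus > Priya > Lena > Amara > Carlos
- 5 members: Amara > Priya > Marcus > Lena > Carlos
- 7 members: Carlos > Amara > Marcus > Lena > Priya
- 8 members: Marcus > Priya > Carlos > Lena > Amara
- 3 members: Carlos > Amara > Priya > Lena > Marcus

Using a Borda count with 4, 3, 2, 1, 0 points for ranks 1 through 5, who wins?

Marcus

Amara: 1·1 + 5·4 + 7·3 + 8·0 + 3·3 = 51
Priya: 1·3 + 5·3 + 7·0 + 8·3 + 3·2 = 48
Carlos: 1·0 + 5·0 + 7·4 + 8·2 + 3·4 = 56
Lena: 1·2 + 5·1 + 7·1 + 8·1 + 3·1 = 25
Marcus: 1·4 + 5·2 + 7·2 + 8·4 + 3·0 = 60
Marcus has the highest Borda score (60).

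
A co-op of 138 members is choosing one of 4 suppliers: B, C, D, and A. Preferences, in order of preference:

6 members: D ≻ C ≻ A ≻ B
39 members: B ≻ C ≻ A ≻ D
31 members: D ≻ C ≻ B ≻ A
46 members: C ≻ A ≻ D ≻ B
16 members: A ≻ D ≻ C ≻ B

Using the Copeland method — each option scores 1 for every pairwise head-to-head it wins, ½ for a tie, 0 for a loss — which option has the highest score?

C

B: beats A; loses to C and D → score 1.
C: beats B, D, and A → score 3.
D: beats B; loses to C and A → score 1.
A: beats D; loses to B and C → score 1.
C has the best pairwise record.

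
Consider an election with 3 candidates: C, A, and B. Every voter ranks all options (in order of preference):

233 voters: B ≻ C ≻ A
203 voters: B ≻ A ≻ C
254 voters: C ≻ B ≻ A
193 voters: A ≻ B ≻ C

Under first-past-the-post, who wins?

First-place votes: C 254, A 193, B 436.
B has the most first-place votes.

B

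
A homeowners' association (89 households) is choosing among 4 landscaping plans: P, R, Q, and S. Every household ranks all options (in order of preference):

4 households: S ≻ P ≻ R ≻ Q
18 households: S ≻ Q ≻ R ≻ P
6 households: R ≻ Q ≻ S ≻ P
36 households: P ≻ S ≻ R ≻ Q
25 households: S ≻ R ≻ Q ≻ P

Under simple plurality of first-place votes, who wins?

S

First-place votes: P 36, R 6, Q 0, S 47.
S has the most first-place votes.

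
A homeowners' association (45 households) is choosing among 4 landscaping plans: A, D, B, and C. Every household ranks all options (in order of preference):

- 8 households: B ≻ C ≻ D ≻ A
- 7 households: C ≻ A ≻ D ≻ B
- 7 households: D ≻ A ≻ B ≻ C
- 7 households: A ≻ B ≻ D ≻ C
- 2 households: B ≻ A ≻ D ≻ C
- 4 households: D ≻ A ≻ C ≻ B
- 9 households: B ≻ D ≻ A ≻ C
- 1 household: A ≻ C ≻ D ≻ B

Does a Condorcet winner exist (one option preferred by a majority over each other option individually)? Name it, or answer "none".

none

Checking pairwise contests:
D beats A 28–17.
B beats D 26–19.
A beats B 26–19.
A beats C 30–15.
Every option loses at least one head-to-head, so there is no Condorcet winner.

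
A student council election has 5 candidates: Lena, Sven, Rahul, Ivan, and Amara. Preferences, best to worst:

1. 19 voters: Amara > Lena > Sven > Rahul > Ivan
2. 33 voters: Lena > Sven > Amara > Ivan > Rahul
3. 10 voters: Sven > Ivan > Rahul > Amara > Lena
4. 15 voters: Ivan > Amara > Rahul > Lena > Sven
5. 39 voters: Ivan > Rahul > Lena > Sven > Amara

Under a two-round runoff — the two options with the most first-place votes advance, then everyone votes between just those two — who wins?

Round 1 first-place votes: Lena 33, Sven 10, Rahul 0, Ivan 54, Amara 19.
Ivan and Lena advance.
Runoff: Ivan is preferred to Lena by 64 voters; Lena by 52.
Ivan wins the runoff.

Ivan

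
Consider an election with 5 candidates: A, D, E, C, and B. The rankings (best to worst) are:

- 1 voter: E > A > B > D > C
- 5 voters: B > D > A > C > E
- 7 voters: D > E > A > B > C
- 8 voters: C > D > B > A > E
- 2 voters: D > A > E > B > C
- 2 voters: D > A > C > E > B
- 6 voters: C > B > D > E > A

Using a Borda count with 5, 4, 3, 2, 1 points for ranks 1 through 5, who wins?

A: 1·4 + 5·3 + 7·3 + 8·2 + 2·4 + 2·4 + 6·1 = 78
D: 1·2 + 5·4 + 7·5 + 8·4 + 2·5 + 2·5 + 6·3 = 127
E: 1·5 + 5·1 + 7·4 + 8·1 + 2·3 + 2·2 + 6·2 = 68
C: 1·1 + 5·2 + 7·1 + 8·5 + 2·1 + 2·3 + 6·5 = 96
B: 1·3 + 5·5 + 7·2 + 8·3 + 2·2 + 2·1 + 6·4 = 96
D has the highest Borda score (127).

D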